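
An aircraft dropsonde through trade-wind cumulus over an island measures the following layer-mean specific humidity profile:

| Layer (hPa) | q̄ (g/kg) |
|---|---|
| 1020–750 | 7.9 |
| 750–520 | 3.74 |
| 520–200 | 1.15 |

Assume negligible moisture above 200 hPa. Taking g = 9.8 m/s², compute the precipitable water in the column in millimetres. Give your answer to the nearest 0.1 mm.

Precipitable water is the column-integrated vapour mass per unit area: PW = (1/g) Σ q̄ Δp, with q in kg/kg and Δp in Pa (1 kg/m² of water = 1 mm).
Layer 1020–750 hPa: Δp = 270 hPa = 27000 Pa, q̄ = 0.0079 kg/kg → 0.0079 × 27000 / 9.8 = 21.77 mm
Layer 750–520 hPa: Δp = 230 hPa = 23000 Pa, q̄ = 0.00374 kg/kg → 0.00374 × 23000 / 9.8 = 8.78 mm
Layer 520–200 hPa: Δp = 320 hPa = 32000 Pa, q̄ = 0.00115 kg/kg → 0.00115 × 32000 / 9.8 = 3.76 mm
PW = 21.77 + 8.78 + 3.76 = 34.31 ≈ 34.3 mm.

PW ≈ 34.3 mm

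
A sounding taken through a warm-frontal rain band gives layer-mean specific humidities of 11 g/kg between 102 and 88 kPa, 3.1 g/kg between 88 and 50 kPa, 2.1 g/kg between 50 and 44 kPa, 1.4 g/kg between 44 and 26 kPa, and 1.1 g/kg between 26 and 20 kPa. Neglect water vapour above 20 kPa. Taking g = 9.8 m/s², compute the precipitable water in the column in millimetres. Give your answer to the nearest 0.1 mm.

Precipitable water is the column-integrated vapour mass per unit area: PW = (1/g) Σ q̄ Δp, with q in kg/kg and Δp in Pa (1 kg/m² of water = 1 mm).
Layer 102–88 kPa: Δp = 140 hPa = 14000 Pa, q̄ = 0.011 kg/kg → 0.011 × 14000 / 9.8 = 15.71 mm
Layer 88–50 kPa: Δp = 380 hPa = 38000 Pa, q̄ = 0.0031 kg/kg → 0.0031 × 38000 / 9.8 = 12.02 mm
Layer 50–44 kPa: Δp = 60 hPa = 6000 Pa, q̄ = 0.0021 kg/kg → 0.0021 × 6000 / 9.8 = 1.29 mm
Layer 44–26 kPa: Δp = 180 hPa = 18000 Pa, q̄ = 0.0014 kg/kg → 0.0014 × 18000 / 9.8 = 2.57 mm
Layer 26–20 kPa: Δp = 60 hPa = 6000 Pa, q̄ = 0.0011 kg/kg → 0.0011 × 6000 / 9.8 = 0.67 mm
PW = 15.71 + 12.02 + 1.29 + 2.57 + 0.67 = 32.26 ≈ 32.3 mm.

PW ≈ 32.3 mm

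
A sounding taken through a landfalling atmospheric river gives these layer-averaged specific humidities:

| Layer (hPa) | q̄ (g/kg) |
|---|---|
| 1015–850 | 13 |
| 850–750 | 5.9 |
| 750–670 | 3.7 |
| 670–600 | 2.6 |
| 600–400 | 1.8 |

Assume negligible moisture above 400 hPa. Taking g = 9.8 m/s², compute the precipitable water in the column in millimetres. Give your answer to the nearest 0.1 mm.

PW ≈ 36.5 mm

Precipitable water is the column-integrated vapour mass per unit area: PW = (1/g) Σ q̄ Δp, with q in kg/kg and Δp in Pa (1 kg/m² of water = 1 mm).
Layer 1015–850 hPa: Δp = 165 hPa = 16500 Pa, q̄ = 0.013 kg/kg → 0.013 × 16500 / 9.8 = 21.89 mm
Layer 850–750 hPa: Δp = 100 hPa = 10000 Pa, q̄ = 0.0059 kg/kg → 0.0059 × 10000 / 9.8 = 6.02 mm
Layer 750–670 hPa: Δp = 80 hPa = 8000 Pa, q̄ = 0.0037 kg/kg → 0.0037 × 8000 / 9.8 = 3.02 mm
Layer 670–600 hPa: Δp = 70 hPa = 7000 Pa, q̄ = 0.0026 kg/kg → 0.0026 × 7000 / 9.8 = 1.86 mm
Layer 600–400 hPa: Δp = 200 hPa = 20000 Pa, q̄ = 0.0018 kg/kg → 0.0018 × 20000 / 9.8 = 3.67 mm
PW = 21.89 + 6.02 + 3.02 + 1.86 + 3.67 = 36.46 ≈ 36.5 mm.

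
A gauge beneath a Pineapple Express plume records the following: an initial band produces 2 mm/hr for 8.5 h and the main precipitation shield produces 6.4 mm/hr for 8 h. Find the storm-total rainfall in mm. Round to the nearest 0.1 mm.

total ≈ 68.2 mm

Total = Σ Rᵢ Δtᵢ = 2 × 8.5 + 6.4 × 8
      = 17 + 51.2 = 68.2 mm.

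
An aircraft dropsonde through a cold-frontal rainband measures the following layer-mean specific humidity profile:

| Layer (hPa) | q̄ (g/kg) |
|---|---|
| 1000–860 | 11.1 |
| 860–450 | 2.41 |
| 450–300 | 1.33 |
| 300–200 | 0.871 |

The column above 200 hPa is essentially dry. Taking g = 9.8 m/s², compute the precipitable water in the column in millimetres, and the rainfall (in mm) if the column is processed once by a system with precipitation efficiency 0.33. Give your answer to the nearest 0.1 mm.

Precipitable water is the column-integrated vapour mass per unit area: PW = (1/g) Σ q̄ Δp, with q in kg/kg and Δp in Pa (1 kg/m² of water = 1 mm).
Layer 1000–860 hPa: Δp = 140 hPa = 14000 Pa, q̄ = 0.0111 kg/kg → 0.0111 × 14000 / 9.8 = 15.86 mm
Layer 860–450 hPa: Δp = 410 hPa = 41000 Pa, q̄ = 0.00241 kg/kg → 0.00241 × 41000 / 9.8 = 10.08 mm
Layer 450–300 hPa: Δp = 150 hPa = 15000 Pa, q̄ = 0.00133 kg/kg → 0.00133 × 15000 / 9.8 = 2.04 mm
Layer 300–200 hPa: Δp = 100 hPa = 10000 Pa, q̄ = 0.000871 kg/kg → 0.000871 × 10000 / 9.8 = 0.89 mm
PW = 15.86 + 10.08 + 2.04 + 0.89 = 28.87 ≈ 28.9 mm.
Rainfall = ε × PW = 0.33 × 28.9 = 9.5 mm.

PW ≈ 28.9 mm; rainfall ≈ 9.5 mm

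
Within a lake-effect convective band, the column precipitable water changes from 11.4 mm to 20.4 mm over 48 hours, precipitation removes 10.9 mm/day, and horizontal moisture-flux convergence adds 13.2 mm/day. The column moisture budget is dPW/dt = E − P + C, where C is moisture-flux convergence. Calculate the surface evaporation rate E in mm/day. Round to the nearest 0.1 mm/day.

dPW/dt = (20.4 − 11.4) mm / (48/24 day) = +4.500 mm/day.
E = dPW/dt + P − C = (+4.500) + 10.9 − (13.2) = 2.2 mm/day.

E ≈ 2.2 mm/day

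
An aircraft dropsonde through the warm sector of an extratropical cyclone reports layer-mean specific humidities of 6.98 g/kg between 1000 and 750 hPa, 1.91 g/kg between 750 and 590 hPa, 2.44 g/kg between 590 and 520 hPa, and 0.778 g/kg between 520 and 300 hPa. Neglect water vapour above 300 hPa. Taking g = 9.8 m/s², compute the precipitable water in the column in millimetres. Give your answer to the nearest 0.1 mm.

Precipitable water is the column-integrated vapour mass per unit area: PW = (1/g) Σ q̄ Δp, with q in kg/kg and Δp in Pa (1 kg/m² of water = 1 mm).
Layer 1000–750 hPa: Δp = 250 hPa = 25000 Pa, q̄ = 0.00698 kg/kg → 0.00698 × 25000 / 9.8 = 17.81 mm
Layer 750–590 hPa: Δp = 160 hPa = 16000 Pa, q̄ = 0.00191 kg/kg → 0.00191 × 16000 / 9.8 = 3.12 mm
Layer 590–520 hPa: Δp = 70 hPa = 7000 Pa, q̄ = 0.00244 kg/kg → 0.00244 × 7000 / 9.8 = 1.74 mm
Layer 520–300 hPa: Δp = 220 hPa = 22000 Pa, q̄ = 0.000778 kg/kg → 0.000778 × 22000 / 9.8 = 1.75 mm
PW = 17.81 + 3.12 + 1.74 + 1.75 = 24.42 ≈ 24.4 mm.

PW ≈ 24.4 mm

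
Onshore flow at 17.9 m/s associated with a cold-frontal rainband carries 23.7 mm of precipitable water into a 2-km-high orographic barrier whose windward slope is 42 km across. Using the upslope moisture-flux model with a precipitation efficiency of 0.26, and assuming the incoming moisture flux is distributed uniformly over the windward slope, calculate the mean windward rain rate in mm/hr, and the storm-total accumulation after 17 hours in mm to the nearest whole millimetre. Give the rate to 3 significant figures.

Incoming column moisture flux per unit ridge length: F = V × PW = 17.9 × 23.7 = 424.23 mm·m/s.
Spread over the 42 km slope with efficiency ε = 0.26: R = ε·F/W = 0.26 × 424.23 / 42000 m = 2.626e-03 mm/s.
R = 2.626e-03 × 3600 = 9.45 mm/hr.
Over 17 h: total = 9.45 × 17 = 160.65 ≈ 161 mm.

R ≈ 9.45 mm/hr; total ≈ 161 mm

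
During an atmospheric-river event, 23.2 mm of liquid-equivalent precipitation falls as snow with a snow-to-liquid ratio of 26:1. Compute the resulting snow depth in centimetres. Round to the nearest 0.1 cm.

snow depth ≈ 60.3 cm

Snow depth = liquid × ratio = 23.2 mm × 26 = 603.2 mm = 60.3 cm.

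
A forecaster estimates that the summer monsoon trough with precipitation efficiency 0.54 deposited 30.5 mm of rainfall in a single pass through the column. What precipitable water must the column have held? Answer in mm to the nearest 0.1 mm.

PW = rainfall / ε = 30.5 / 0.54 = 56.5 mm.

PW ≈ 56.5 mm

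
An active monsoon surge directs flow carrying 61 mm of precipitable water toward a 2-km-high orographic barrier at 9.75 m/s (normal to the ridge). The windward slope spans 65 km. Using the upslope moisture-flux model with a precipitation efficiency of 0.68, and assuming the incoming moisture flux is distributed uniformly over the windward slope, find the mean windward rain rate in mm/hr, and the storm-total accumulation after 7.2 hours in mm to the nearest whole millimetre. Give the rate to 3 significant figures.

Incoming column moisture flux per unit ridge length: F = V × PW = 9.75 × 61 = 594.75 mm·m/s.
Spread over the 65 km slope with efficiency ε = 0.68: R = ε·F/W = 0.68 × 594.75 / 65000 m = 6.222e-03 mm/s.
R = 6.222e-03 × 3600 = 22.4 mm/hr.
Over 7.2 h: total = 22.4 × 7.2 = 161.28 ≈ 161 mm.

R ≈ 22.4 mm/hr; total ≈ 161 mm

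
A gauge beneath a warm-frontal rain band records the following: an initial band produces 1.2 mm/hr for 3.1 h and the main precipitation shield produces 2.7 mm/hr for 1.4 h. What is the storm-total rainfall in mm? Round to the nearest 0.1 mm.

total ≈ 7.5 mm

Total = Σ Rᵢ Δtᵢ = 1.2 × 3.1 + 2.7 × 1.4
      = 3.72 + 3.78 = 7.5 mm.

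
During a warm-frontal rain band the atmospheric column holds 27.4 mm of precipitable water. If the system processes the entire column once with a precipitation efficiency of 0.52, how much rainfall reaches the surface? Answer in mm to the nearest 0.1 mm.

Rainfall = ε × PW = 0.52 × 27.4 = 14.2 mm.

rainfall ≈ 14.2 mm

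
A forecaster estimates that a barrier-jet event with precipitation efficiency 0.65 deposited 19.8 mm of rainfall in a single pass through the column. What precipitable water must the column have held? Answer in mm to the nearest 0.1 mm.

PW ≈ 30.5 mm

PW = rainfall / ε = 19.8 / 0.65 = 30.5 mm.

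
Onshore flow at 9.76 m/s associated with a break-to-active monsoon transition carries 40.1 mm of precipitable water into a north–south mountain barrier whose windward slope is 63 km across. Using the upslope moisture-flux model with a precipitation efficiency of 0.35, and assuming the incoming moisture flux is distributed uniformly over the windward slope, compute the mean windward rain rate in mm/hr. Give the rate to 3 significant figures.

R ≈ 7.83 mm/hr

Incoming column moisture flux per unit ridge length: F = V × PW = 9.76 × 40.1 = 391.376 mm·m/s.
Spread over the 63 km slope with efficiency ε = 0.35: R = ε·F/W = 0.35 × 391.376 / 63000 m = 2.174e-03 mm/s.
R = 2.174e-03 × 3600 = 7.83 mm/hr.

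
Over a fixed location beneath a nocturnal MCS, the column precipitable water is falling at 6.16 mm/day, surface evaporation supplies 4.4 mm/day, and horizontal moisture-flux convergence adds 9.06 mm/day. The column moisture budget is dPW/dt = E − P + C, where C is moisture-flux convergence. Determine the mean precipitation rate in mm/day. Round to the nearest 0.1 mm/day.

dPW/dt = -6.16 mm/day.
P = E + C − dPW/dt = 4.4 + (9.06) − (-6.16) = 19.6 mm/day.

P ≈ 19.6 mm/day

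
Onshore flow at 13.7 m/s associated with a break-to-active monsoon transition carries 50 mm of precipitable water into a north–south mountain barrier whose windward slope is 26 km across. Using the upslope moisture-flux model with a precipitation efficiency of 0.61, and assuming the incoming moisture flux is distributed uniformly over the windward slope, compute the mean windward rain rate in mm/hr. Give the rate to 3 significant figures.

R ≈ 57.9 mm/hr

Incoming column moisture flux per unit ridge length: F = V × PW = 13.7 × 50 = 685 mm·m/s.
Spread over the 26 km slope with efficiency ε = 0.61: R = ε·F/W = 0.61 × 685 / 26000 m = 1.607e-02 mm/s.
R = 1.607e-02 × 3600 = 57.9 mm/hr.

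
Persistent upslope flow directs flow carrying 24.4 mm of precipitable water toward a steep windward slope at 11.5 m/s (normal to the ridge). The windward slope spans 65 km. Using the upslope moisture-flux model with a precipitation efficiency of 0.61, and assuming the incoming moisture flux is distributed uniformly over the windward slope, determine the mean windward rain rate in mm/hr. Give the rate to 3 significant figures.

R ≈ 9.48 mm/hr

Incoming column moisture flux per unit ridge length: F = V × PW = 11.5 × 24.4 = 280.6 mm·m/s.
Spread over the 65 km slope with efficiency ε = 0.61: R = ε·F/W = 0.61 × 280.6 / 65000 m = 2.633e-03 mm/s.
R = 2.633e-03 × 3600 = 9.48 mm/hr.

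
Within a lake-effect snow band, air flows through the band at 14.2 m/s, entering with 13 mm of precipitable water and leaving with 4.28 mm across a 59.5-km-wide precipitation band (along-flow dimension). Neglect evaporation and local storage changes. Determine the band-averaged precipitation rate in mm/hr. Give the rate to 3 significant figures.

Column moisture flux per unit crosswind length is F = V × PW.
Inflow: F_in = 14.2 × 13 = 184.6 mm·m/s
Outflow: F_out = 14.2 × 4.28 = 60.776 mm·m/s
Steady-state rate R = (F_in − F_out)/L = (184.6 − 60.776) / 59500 m = 2.081e-03 mm/s.
R = 2.081e-03 × 3600 = 7.49 mm/hr.

R ≈ 7.49 mm/hr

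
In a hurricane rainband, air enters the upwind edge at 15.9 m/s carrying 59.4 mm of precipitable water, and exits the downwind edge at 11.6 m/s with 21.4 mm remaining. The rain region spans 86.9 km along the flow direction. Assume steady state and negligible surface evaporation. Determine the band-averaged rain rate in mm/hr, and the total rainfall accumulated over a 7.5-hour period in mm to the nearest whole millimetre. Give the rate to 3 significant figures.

R ≈ 28.8 mm/hr; total ≈ 216 mm

Column moisture flux per unit crosswind length is F = V × PW.
Inflow: F_in = 15.9 × 59.4 = 944.46 mm·m/s
Outflow: F_out = 11.6 × 21.4 = 248.24 mm·m/s
Steady-state rate R = (F_in − F_out)/L = (944.46 − 248.24) / 86900 m = 8.012e-03 mm/s.
R = 8.012e-03 × 3600 = 28.8 mm/hr.
Over 7.5 h: total = 28.8 × 7.5 = 216 mm.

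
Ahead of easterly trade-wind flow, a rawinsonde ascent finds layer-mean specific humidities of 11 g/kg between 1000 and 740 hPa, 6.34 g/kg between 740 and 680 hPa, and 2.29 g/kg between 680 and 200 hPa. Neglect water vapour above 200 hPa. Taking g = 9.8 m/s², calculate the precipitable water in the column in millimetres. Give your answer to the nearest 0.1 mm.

Precipitable water is the column-integrated vapour mass per unit area: PW = (1/g) Σ q̄ Δp, with q in kg/kg and Δp in Pa (1 kg/m² of water = 1 mm).
Layer 1000–740 hPa: Δp = 260 hPa = 26000 Pa, q̄ = 0.011 kg/kg → 0.011 × 26000 / 9.8 = 29.18 mm
Layer 740–680 hPa: Δp = 60 hPa = 6000 Pa, q̄ = 0.00634 kg/kg → 0.00634 × 6000 / 9.8 = 3.88 mm
Layer 680–200 hPa: Δp = 480 hPa = 48000 Pa, q̄ = 0.00229 kg/kg → 0.00229 × 48000 / 9.8 = 11.22 mm
PW = 29.18 + 3.88 + 11.22 = 44.28 ≈ 44.3 mm.

PW ≈ 44.3 mm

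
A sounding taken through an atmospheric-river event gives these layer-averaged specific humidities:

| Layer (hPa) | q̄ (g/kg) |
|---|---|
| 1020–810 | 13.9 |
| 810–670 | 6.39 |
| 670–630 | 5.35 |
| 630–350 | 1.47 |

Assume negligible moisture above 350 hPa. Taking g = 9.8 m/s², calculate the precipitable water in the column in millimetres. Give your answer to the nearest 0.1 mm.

Precipitable water is the column-integrated vapour mass per unit area: PW = (1/g) Σ q̄ Δp, with q in kg/kg and Δp in Pa (1 kg/m² of water = 1 mm).
Layer 1020–810 hPa: Δp = 210 hPa = 21000 Pa, q̄ = 0.0139 kg/kg → 0.0139 × 21000 / 9.8 = 29.79 mm
Layer 810–670 hPa: Δp = 140 hPa = 14000 Pa, q̄ = 0.00639 kg/kg → 0.00639 × 14000 / 9.8 = 9.13 mm
Layer 670–630 hPa: Δp = 40 hPa = 4000 Pa, q̄ = 0.00535 kg/kg → 0.00535 × 4000 / 9.8 = 2.18 mm
Layer 630–350 hPa: Δp = 280 hPa = 28000 Pa, q̄ = 0.00147 kg/kg → 0.00147 × 28000 / 9.8 = 4.20 mm
PW = 29.79 + 9.13 + 2.18 + 4.20 = 45.30 ≈ 45.3 mm.

PW ≈ 45.3 mm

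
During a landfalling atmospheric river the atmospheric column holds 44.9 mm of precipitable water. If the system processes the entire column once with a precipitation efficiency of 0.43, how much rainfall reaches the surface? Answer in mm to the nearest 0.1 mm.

Rainfall = ε × PW = 0.43 × 44.9 = 19.3 mm.

rainfall ≈ 19.3 mm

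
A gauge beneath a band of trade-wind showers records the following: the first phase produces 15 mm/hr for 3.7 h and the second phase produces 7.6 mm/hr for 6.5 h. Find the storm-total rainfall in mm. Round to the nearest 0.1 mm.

total ≈ 104.9 mm

Total = Σ Rᵢ Δtᵢ = 15 × 3.7 + 7.6 × 6.5
      = 55.5 + 49.4 = 104.9 mm.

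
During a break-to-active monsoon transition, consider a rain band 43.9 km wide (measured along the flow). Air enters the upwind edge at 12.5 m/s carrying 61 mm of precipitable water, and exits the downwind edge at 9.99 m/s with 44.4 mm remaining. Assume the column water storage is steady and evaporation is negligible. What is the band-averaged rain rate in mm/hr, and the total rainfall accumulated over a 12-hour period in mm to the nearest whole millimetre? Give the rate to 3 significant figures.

R ≈ 26.2 mm/hr; total ≈ 314 mm

Column moisture flux per unit crosswind length is F = V × PW.
Inflow: F_in = 12.5 × 61 = 762.5 mm·m/s
Outflow: F_out = 9.99 × 44.4 = 443.556 mm·m/s
Steady-state rate R = (F_in − F_out)/L = (762.5 − 443.556) / 43900 m = 7.265e-03 mm/s.
R = 7.265e-03 × 3600 = 26.2 mm/hr.
Over 12 h: total = 26.2 × 12 = 314.4 ≈ 314 mm.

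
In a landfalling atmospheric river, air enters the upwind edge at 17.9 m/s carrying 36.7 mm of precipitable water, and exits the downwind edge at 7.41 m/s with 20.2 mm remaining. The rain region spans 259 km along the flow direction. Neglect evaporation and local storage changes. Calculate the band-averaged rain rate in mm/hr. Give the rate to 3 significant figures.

R ≈ 7.05 mm/hr

Column moisture flux per unit crosswind length is F = V × PW.
Inflow: F_in = 17.9 × 36.7 = 656.93 mm·m/s
Outflow: F_out = 7.41 × 20.2 = 149.682 mm·m/s
Steady-state rate R = (F_in − F_out)/L = (656.93 − 149.682) / 259000 m = 1.958e-03 mm/s.
R = 1.958e-03 × 3600 = 7.05 mm/hr.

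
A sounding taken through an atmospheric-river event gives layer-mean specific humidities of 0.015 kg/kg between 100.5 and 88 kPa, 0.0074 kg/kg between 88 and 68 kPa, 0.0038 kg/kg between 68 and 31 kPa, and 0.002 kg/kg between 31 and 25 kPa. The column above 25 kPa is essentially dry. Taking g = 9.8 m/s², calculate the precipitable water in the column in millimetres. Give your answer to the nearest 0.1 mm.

PW ≈ 49.8 mm

Precipitable water is the column-integrated vapour mass per unit area: PW = (1/g) Σ q̄ Δp, with q in kg/kg and Δp in Pa (1 kg/m² of water = 1 mm).
Layer 100.5–88 kPa: Δp = 125 hPa = 12500 Pa, q̄ = 0.015 kg/kg → 0.015 × 12500 / 9.8 = 19.13 mm
Layer 88–68 kPa: Δp = 200 hPa = 20000 Pa, q̄ = 0.0074 kg/kg → 0.0074 × 20000 / 9.8 = 15.10 mm
Layer 68–31 kPa: Δp = 370 hPa = 37000 Pa, q̄ = 0.0038 kg/kg → 0.0038 × 37000 / 9.8 = 14.35 mm
Layer 31–25 kPa: Δp = 60 hPa = 6000 Pa, q̄ = 0.002 kg/kg → 0.002 × 6000 / 9.8 = 1.22 mm
PW = 19.13 + 15.10 + 14.35 + 1.22 = 49.80 ≈ 49.8 mm.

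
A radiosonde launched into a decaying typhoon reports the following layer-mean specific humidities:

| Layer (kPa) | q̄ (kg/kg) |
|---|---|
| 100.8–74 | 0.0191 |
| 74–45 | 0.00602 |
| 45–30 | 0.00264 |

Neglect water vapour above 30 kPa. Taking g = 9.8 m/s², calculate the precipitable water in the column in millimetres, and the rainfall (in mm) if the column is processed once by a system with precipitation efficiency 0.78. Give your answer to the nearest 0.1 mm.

Precipitable water is the column-integrated vapour mass per unit area: PW = (1/g) Σ q̄ Δp, with q in kg/kg and Δp in Pa (1 kg/m² of water = 1 mm).
Layer 100.8–74 kPa: Δp = 268 hPa = 26800 Pa, q̄ = 0.0191 kg/kg → 0.0191 × 26800 / 9.8 = 52.23 mm
Layer 74–45 kPa: Δp = 290 hPa = 29000 Pa, q̄ = 0.00602 kg/kg → 0.00602 × 29000 / 9.8 = 17.81 mm
Layer 45–30 kPa: Δp = 150 hPa = 15000 Pa, q̄ = 0.00264 kg/kg → 0.00264 × 15000 / 9.8 = 4.04 mm
PW = 52.23 + 17.81 + 4.04 = 74.08 ≈ 74.1 mm.
Rainfall = ε × PW = 0.78 × 74.1 = 57.8 mm.

PW ≈ 74.1 mm; rainfall ≈ 57.8 mm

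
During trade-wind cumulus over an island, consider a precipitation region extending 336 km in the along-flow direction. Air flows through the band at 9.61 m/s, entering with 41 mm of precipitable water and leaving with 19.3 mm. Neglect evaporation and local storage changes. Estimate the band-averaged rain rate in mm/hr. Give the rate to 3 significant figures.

R ≈ 2.23 mm/hr

Column moisture flux per unit crosswind length is F = V × PW.
Inflow: F_in = 9.61 × 41 = 394.01 mm·m/s
Outflow: F_out = 9.61 × 19.3 = 185.473 mm·m/s
Steady-state rate R = (F_in − F_out)/L = (394.01 − 185.473) / 336000 m = 6.206e-04 mm/s.
R = 6.206e-04 × 3600 = 2.23 mm/hr.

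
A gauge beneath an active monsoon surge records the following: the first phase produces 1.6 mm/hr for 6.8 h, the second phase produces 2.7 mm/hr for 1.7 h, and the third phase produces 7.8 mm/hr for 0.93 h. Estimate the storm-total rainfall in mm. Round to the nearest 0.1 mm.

total ≈ 22.7 mm

Total = Σ Rᵢ Δtᵢ = 1.6 × 6.8 + 2.7 × 1.7 + 7.8 × 0.93
      = 10.88 + 4.59 + 7.254 = 22.7 mm.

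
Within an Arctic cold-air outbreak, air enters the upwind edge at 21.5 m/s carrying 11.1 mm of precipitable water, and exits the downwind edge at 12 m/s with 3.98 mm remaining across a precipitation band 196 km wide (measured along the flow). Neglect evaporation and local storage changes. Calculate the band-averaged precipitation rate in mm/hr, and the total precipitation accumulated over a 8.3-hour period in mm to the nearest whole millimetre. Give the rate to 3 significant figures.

R ≈ 3.51 mm/hr; total ≈ 29 mm

Column moisture flux per unit crosswind length is F = V × PW.
Inflow: F_in = 21.5 × 11.1 = 238.65 mm·m/s
Outflow: F_out = 12 × 3.98 = 47.76 mm·m/s
Steady-state rate R = (F_in − F_out)/L = (238.65 − 47.76) / 196000 m = 9.739e-04 mm/s.
R = 9.739e-04 × 3600 = 3.51 mm/hr.
Over 8.3 h: total = 3.51 × 8.3 = 29.133 ≈ 29 mm.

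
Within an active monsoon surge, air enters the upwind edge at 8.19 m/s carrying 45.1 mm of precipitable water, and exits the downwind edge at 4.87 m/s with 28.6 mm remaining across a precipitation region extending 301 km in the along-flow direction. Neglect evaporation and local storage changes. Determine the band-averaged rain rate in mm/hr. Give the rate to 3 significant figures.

R ≈ 2.75 mm/hr

Column moisture flux per unit crosswind length is F = V × PW.
Inflow: F_in = 8.19 × 45.1 = 369.369 mm·m/s
Outflow: F_out = 4.87 × 28.6 = 139.282 mm·m/s
Steady-state rate R = (F_in − F_out)/L = (369.369 − 139.282) / 301000 m = 7.644e-04 mm/s.
R = 7.644e-04 × 3600 = 2.75 mm/hr.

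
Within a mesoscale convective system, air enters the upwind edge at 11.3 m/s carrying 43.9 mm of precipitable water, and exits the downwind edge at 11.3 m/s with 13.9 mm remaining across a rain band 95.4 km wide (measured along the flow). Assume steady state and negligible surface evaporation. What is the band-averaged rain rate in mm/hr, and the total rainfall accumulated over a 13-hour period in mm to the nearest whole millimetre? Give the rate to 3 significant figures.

R ≈ 12.8 mm/hr; total ≈ 166 mm

Column moisture flux per unit crosswind length is F = V × PW.
Inflow: F_in = 11.3 × 43.9 = 496.07 mm·m/s
Outflow: F_out = 11.3 × 13.9 = 157.07 mm·m/s
Steady-state rate R = (F_in − F_out)/L = (496.07 − 157.07) / 95400 m = 3.553e-03 mm/s.
R = 3.553e-03 × 3600 = 12.8 mm/hr.
Over 13 h: total = 12.8 × 13 = 166.4 ≈ 166 mm.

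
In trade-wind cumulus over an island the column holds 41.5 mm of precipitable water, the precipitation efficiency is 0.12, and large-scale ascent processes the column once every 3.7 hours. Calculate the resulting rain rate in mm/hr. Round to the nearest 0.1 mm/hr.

R ≈ 1.3 mm/hr

Each overturning extracts ε × PW = 0.12 × 41.5 = 4.98 mm.
Rate = ε·PW / τ = 4.98 / 3.7 h = 1.3 mm/hr.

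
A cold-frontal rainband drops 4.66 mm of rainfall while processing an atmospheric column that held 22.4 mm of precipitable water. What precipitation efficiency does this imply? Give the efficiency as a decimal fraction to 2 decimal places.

ε ≈ 0.21

ε = rainfall / PW = 4.66 / 22.4 = 0.21.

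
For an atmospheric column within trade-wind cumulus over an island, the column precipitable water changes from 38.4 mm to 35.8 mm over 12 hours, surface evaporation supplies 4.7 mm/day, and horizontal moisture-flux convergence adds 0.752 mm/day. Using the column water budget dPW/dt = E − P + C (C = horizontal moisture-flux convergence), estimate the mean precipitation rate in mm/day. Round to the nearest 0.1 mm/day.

P ≈ 10.7 mm/day

dPW/dt = (35.8 − 38.4) mm / (12/24 day) = -5.200 mm/day.
P = E + C − dPW/dt = 4.7 + (0.752) − (-5.200) = 10.7 mm/day.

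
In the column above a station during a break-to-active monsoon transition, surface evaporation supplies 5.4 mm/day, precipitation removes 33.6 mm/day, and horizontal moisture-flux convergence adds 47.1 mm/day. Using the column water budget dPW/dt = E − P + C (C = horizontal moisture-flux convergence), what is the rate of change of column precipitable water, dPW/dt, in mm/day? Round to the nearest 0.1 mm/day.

dPW/dt = E − P + C = 5.4 − 33.6 + (47.1) = 18.9 mm/day.

dPW/dt ≈ 18.9 mm/day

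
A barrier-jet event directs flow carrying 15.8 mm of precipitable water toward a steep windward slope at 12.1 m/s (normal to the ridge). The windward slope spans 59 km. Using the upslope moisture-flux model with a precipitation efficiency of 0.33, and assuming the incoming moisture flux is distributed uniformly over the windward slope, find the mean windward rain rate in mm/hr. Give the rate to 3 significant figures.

Incoming column moisture flux per unit ridge length: F = V × PW = 12.1 × 15.8 = 191.18 mm·m/s.
Spread over the 59 km slope with efficiency ε = 0.33: R = ε·F/W = 0.33 × 191.18 / 59000 m = 1.069e-03 mm/s.
R = 1.069e-03 × 3600 = 3.85 mm/hr.

R ≈ 3.85 mm/hr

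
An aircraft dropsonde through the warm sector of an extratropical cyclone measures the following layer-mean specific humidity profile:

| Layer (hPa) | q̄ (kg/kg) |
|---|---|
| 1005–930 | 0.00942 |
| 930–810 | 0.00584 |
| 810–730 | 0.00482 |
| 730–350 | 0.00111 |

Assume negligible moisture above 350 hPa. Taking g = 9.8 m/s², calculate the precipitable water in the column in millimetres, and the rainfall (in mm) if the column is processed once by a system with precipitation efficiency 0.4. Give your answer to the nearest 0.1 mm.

PW ≈ 22.6 mm; rainfall ≈ 9.0 mm

Precipitable water is the column-integrated vapour mass per unit area: PW = (1/g) Σ q̄ Δp, with q in kg/kg and Δp in Pa (1 kg/m² of water = 1 mm).
Layer 1005–930 hPa: Δp = 75 hPa = 7500 Pa, q̄ = 0.00942 kg/kg → 0.00942 × 7500 / 9.8 = 7.21 mm
Layer 930–810 hPa: Δp = 120 hPa = 12000 Pa, q̄ = 0.00584 kg/kg → 0.00584 × 12000 / 9.8 = 7.15 mm
Layer 810–730 hPa: Δp = 80 hPa = 8000 Pa, q̄ = 0.00482 kg/kg → 0.00482 × 8000 / 9.8 = 3.93 mm
Layer 730–350 hPa: Δp = 380 hPa = 38000 Pa, q̄ = 0.00111 kg/kg → 0.00111 × 38000 / 9.8 = 4.30 mm
PW = 7.21 + 7.15 + 3.93 + 4.30 = 22.59 ≈ 22.6 mm.
Rainfall = ε × PW = 0.4 × 22.6 = 9.0 mm.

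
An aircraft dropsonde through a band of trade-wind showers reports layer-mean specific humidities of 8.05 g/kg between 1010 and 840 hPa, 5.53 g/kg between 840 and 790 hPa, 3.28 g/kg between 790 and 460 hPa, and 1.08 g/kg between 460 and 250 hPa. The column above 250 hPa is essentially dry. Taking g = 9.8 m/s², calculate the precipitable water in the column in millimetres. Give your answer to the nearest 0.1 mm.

PW ≈ 30.1 mm

Precipitable water is the column-integrated vapour mass per unit area: PW = (1/g) Σ q̄ Δp, with q in kg/kg and Δp in Pa (1 kg/m² of water = 1 mm).
Layer 1010–840 hPa: Δp = 170 hPa = 17000 Pa, q̄ = 0.00805 kg/kg → 0.00805 × 17000 / 9.8 = 13.96 mm
Layer 840–790 hPa: Δp = 50 hPa = 5000 Pa, q̄ = 0.00553 kg/kg → 0.00553 × 5000 / 9.8 = 2.82 mm
Layer 790–460 hPa: Δp = 330 hPa = 33000 Pa, q̄ = 0.00328 kg/kg → 0.00328 × 33000 / 9.8 = 11.04 mm
Layer 460–250 hPa: Δp = 210 hPa = 21000 Pa, q̄ = 0.00108 kg/kg → 0.00108 × 21000 / 9.8 = 2.31 mm
PW = 13.96 + 2.82 + 11.04 + 2.31 = 30.13 ≈ 30.1 mm.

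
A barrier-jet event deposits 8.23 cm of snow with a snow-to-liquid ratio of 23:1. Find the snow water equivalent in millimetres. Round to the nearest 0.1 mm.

SWE ≈ 3.6 mm

SWE = snow depth / ratio = 8.23 cm / 23 = 0.358 cm = 3.6 mm.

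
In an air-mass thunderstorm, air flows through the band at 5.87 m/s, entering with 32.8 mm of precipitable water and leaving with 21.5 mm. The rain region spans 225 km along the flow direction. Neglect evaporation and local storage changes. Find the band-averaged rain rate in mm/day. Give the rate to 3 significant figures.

R ≈ 25.5 mm/day

Column moisture flux per unit crosswind length is F = V × PW.
Inflow: F_in = 5.87 × 32.8 = 192.536 mm·m/s
Outflow: F_out = 5.87 × 21.5 = 126.205 mm·m/s
Steady-state rate R = (F_in − F_out)/L = (192.536 − 126.205) / 225000 m = 2.948e-04 mm/s.
R = 2.948e-04 × 3600 × 24 = 25.5 mm/day.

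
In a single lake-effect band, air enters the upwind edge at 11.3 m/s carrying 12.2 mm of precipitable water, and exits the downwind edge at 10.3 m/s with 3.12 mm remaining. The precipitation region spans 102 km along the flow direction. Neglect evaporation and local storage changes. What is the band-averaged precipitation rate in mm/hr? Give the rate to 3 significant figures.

Column moisture flux per unit crosswind length is F = V × PW.
Inflow: F_in = 11.3 × 12.2 = 137.86 mm·m/s
Outflow: F_out = 10.3 × 3.12 = 32.136 mm·m/s
Steady-state rate R = (F_in − F_out)/L = (137.86 − 32.136) / 102000 m = 1.037e-03 mm/s.
R = 1.037e-03 × 3600 = 3.73 mm/hr.

R ≈ 3.73 mm/hr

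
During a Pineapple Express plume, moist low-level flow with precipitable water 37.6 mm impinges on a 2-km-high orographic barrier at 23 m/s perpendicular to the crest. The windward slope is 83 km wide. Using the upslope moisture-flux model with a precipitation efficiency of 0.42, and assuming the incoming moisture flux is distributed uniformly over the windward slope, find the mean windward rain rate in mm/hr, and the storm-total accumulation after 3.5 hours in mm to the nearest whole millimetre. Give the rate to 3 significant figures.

Incoming column moisture flux per unit ridge length: F = V × PW = 23 × 37.6 = 864.8 mm·m/s.
Spread over the 83 km slope with efficiency ε = 0.42: R = ε·F/W = 0.42 × 864.8 / 83000 m = 4.376e-03 mm/s.
R = 4.376e-03 × 3600 = 15.8 mm/hr.
Over 3.5 h: total = 15.8 × 3.5 = 55.3 ≈ 55 mm.

R ≈ 15.8 mm/hr; total ≈ 55 mm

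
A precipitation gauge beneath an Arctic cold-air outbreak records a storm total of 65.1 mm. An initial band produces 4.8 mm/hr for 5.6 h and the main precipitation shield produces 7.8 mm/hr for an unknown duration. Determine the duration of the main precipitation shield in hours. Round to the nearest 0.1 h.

Known phases: 4.8 × 5.6 = 26.88 mm.
Remaining depth = 65.1 − 26.88 = 38.22 mm.
Duration = 38.22 / 7.8 = 4.9 h.

duration ≈ 4.9 h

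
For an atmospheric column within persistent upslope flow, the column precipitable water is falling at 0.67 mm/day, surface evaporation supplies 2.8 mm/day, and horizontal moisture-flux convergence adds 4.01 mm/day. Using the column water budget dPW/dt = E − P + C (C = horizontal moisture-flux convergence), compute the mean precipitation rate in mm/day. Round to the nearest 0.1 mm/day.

P ≈ 7.5 mm/day

dPW/dt = -0.67 mm/day.
P = E + C − dPW/dt = 2.8 + (4.01) − (-0.67) = 7.5 mm/day.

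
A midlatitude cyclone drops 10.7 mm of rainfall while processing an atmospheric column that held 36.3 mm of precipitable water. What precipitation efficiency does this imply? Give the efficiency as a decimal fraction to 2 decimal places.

ε ≈ 0.29

ε = rainfall / PW = 10.7 / 36.3 = 0.29.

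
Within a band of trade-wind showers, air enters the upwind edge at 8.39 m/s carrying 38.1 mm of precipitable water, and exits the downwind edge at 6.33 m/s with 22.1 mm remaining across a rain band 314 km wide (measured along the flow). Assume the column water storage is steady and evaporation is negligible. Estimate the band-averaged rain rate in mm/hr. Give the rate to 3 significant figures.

R ≈ 2.06 mm/hr

Column moisture flux per unit crosswind length is F = V × PW.
Inflow: F_in = 8.39 × 38.1 = 319.659 mm·m/s
Outflow: F_out = 6.33 × 22.1 = 139.893 mm·m/s
Steady-state rate R = (F_in − F_out)/L = (319.659 − 139.893) / 314000 m = 5.725e-04 mm/s.
R = 5.725e-04 × 3600 = 2.06 mm/hr.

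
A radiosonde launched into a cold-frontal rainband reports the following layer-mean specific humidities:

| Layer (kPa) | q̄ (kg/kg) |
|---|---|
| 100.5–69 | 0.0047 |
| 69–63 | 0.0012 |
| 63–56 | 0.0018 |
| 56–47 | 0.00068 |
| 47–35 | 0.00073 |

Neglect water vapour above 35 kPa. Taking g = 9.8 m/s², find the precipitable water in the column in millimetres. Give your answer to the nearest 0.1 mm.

PW ≈ 18.6 mm

Precipitable water is the column-integrated vapour mass per unit area: PW = (1/g) Σ q̄ Δp, with q in kg/kg and Δp in Pa (1 kg/m² of water = 1 mm).
Layer 100.5–69 kPa: Δp = 315 hPa = 31500 Pa, q̄ = 0.0047 kg/kg → 0.0047 × 31500 / 9.8 = 15.11 mm
Layer 69–63 kPa: Δp = 60 hPa = 6000 Pa, q̄ = 0.0012 kg/kg → 0.0012 × 6000 / 9.8 = 0.73 mm
Layer 63–56 kPa: Δp = 70 hPa = 7000 Pa, q̄ = 0.0018 kg/kg → 0.0018 × 7000 / 9.8 = 1.29 mm
Layer 56–47 kPa: Δp = 90 hPa = 9000 Pa, q̄ = 0.00068 kg/kg → 0.00068 × 9000 / 9.8 = 0.62 mm
Layer 47–35 kPa: Δp = 120 hPa = 12000 Pa, q̄ = 0.00073 kg/kg → 0.00073 × 12000 / 9.8 = 0.89 mm
PW = 15.11 + 0.73 + 1.29 + 0.62 + 0.89 = 18.64 ≈ 18.6 mm.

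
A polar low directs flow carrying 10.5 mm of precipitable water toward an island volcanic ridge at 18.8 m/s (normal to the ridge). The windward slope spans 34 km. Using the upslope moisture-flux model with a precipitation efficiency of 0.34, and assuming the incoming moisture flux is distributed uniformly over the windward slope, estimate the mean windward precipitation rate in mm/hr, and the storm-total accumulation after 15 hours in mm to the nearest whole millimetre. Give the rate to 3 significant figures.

Incoming column moisture flux per unit ridge length: F = V × PW = 18.8 × 10.5 = 197.4 mm·m/s.
Spread over the 34 km slope with efficiency ε = 0.34: R = ε·F/W = 0.34 × 197.4 / 34000 m = 1.974e-03 mm/s.
R = 1.974e-03 × 3600 = 7.11 mm/hr.
Over 15 h: total = 7.11 × 15 = 106.65 ≈ 107 mm.

R ≈ 7.11 mm/hr; total ≈ 107 mm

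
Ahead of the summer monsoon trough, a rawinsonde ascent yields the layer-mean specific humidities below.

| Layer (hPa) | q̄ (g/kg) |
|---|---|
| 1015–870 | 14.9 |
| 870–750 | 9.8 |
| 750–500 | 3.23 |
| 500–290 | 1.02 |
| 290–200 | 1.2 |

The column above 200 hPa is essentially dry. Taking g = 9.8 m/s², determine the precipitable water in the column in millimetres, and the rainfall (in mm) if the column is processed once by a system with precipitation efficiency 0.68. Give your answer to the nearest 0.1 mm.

Precipitable water is the column-integrated vapour mass per unit area: PW = (1/g) Σ q̄ Δp, with q in kg/kg and Δp in Pa (1 kg/m² of water = 1 mm).
Layer 1015–870 hPa: Δp = 145 hPa = 14500 Pa, q̄ = 0.0149 kg/kg → 0.0149 × 14500 / 9.8 = 22.05 mm
Layer 870–750 hPa: Δp = 120 hPa = 12000 Pa, q̄ = 0.0098 kg/kg → 0.0098 × 12000 / 9.8 = 12.00 mm
Layer 750–500 hPa: Δp = 250 hPa = 25000 Pa, q̄ = 0.00323 kg/kg → 0.00323 × 25000 / 9.8 = 8.24 mm
Layer 500–290 hPa: Δp = 210 hPa = 21000 Pa, q̄ = 0.00102 kg/kg → 0.00102 × 21000 / 9.8 = 2.19 mm
Layer 290–200 hPa: Δp = 90 hPa = 9000 Pa, q̄ = 0.0012 kg/kg → 0.0012 × 9000 / 9.8 = 1.10 mm
PW = 22.05 + 12.00 + 8.24 + 2.19 + 1.10 = 45.58 ≈ 45.6 mm.
Rainfall = ε × PW = 0.68 × 45.6 = 31.0 mm.

PW ≈ 45.6 mm; rainfall ≈ 31.0 mm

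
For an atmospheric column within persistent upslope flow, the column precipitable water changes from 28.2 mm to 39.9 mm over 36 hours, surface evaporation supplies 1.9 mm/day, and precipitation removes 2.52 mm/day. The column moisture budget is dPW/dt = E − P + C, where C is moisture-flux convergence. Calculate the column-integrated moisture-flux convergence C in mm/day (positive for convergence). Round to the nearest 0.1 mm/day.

dPW/dt = (39.9 − 28.2) mm / (36/24 day) = +7.800 mm/day.
C = dPW/dt − E + P = (+7.800) − 1.9 + 2.52 = 8.4 mm/day.

C ≈ 8.4 mm/day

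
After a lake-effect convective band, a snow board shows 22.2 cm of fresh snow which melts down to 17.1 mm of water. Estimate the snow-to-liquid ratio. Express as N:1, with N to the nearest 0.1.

Ratio = snow depth / SWE = 222 mm / 17.1 mm = 13.0, i.e. 13.0:1.

ratio ≈ 13.0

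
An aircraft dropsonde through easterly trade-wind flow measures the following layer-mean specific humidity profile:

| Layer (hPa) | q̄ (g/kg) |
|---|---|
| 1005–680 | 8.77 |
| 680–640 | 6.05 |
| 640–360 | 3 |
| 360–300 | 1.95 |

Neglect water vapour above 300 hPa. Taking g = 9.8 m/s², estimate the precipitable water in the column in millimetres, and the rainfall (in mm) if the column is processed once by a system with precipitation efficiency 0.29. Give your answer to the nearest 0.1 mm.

Precipitable water is the column-integrated vapour mass per unit area: PW = (1/g) Σ q̄ Δp, with q in kg/kg and Δp in Pa (1 kg/m² of water = 1 mm).
Layer 1005–680 hPa: Δp = 325 hPa = 32500 Pa, q̄ = 0.00877 kg/kg → 0.00877 × 32500 / 9.8 = 29.08 mm
Layer 680–640 hPa: Δp = 40 hPa = 4000 Pa, q̄ = 0.00605 kg/kg → 0.00605 × 4000 / 9.8 = 2.47 mm
Layer 640–360 hPa: Δp = 280 hPa = 28000 Pa, q̄ = 0.003 kg/kg → 0.003 × 28000 / 9.8 = 8.57 mm
Layer 360–300 hPa: Δp = 60 hPa = 6000 Pa, q̄ = 0.00195 kg/kg → 0.00195 × 6000 / 9.8 = 1.19 mm
PW = 29.08 + 2.47 + 8.57 + 1.19 = 41.31 ≈ 41.3 mm.
Rainfall = ε × PW = 0.29 × 41.3 = 12.0 mm.

PW ≈ 41.3 mm; rainfall ≈ 12.0 mm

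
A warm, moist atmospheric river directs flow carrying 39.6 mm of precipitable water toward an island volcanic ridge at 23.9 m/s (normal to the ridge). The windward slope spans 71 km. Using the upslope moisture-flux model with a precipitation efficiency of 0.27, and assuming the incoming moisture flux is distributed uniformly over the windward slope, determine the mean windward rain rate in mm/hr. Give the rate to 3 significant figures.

R ≈ 13.0 mm/hr

Incoming column moisture flux per unit ridge length: F = V × PW = 23.9 × 39.6 = 946.44 mm·m/s.
Spread over the 71 km slope with efficiency ε = 0.27: R = ε·F/W = 0.27 × 946.44 / 71000 m = 3.599e-03 mm/s.
R = 3.599e-03 × 3600 = 13.0 mm/hr.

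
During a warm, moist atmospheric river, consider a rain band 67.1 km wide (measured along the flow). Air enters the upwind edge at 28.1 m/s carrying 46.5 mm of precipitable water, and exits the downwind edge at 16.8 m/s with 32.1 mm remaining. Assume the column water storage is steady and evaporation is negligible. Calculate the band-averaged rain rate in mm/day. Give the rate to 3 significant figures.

Column moisture flux per unit crosswind length is F = V × PW.
Inflow: F_in = 28.1 × 46.5 = 1306.65 mm·m/s
Outflow: F_out = 16.8 × 32.1 = 539.28 mm·m/s
Steady-state rate R = (F_in − F_out)/L = (1306.65 − 539.28) / 67100 m = 1.144e-02 mm/s.
R = 1.144e-02 × 3600 × 24 = 988 mm/day.

R ≈ 988 mm/day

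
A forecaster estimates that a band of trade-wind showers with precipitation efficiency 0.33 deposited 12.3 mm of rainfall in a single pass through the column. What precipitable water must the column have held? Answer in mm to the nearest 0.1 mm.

PW = rainfall / ε = 12.3 / 0.33 = 37.3 mm.

PW ≈ 37.3 mm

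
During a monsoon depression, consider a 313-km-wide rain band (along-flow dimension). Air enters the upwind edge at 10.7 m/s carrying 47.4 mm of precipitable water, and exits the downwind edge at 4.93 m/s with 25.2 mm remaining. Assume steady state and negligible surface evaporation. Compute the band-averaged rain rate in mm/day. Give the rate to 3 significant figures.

R ≈ 106 mm/day

Column moisture flux per unit crosswind length is F = V × PW.
Inflow: F_in = 10.7 × 47.4 = 507.18 mm·m/s
Outflow: F_out = 4.93 × 25.2 = 124.236 mm·m/s
Steady-state rate R = (F_in − F_out)/L = (507.18 − 124.236) / 313000 m = 1.223e-03 mm/s.
R = 1.223e-03 × 3600 × 24 = 106 mm/day.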